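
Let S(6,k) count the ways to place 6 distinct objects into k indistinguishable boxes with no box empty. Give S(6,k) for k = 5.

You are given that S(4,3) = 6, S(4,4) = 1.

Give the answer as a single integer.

[5] T[5,4]:4*1+6=10 · T[5,5]:5*0+1=1
[6] T[6,5]:5*1+10=15
Read S(6,5) = 15.

15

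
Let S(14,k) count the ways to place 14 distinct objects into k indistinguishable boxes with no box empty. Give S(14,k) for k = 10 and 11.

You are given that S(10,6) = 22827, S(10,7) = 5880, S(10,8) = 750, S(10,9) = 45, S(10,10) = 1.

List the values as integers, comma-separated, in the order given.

i=11: T(11,7)=22827+7·5880=63987 | T(11,8)=5880+8·750=11880 | T(11,9)=750+9·45=1155 | T(11,10)=45+10·1=55 | T(11,11)=1+11·0=1
i=12: T(12,8)=63987+8·11880=159027 | T(12,9)=11880+9·1155=22275 | T(12,10)=1155+10·55=1705 | T(12,11)=55+11·1=66
i=13: T(13,9)=159027+9·22275=359502 | T(13,10)=22275+10·1705=39325 | T(13,11)=1705+11·66=2431
i=14: T(14,10)=359502+10·39325=752752 | T(14,11)=39325+11·2431=66066
Read S(14,10) = 752752, S(14,11) = 66066.

752752, 66066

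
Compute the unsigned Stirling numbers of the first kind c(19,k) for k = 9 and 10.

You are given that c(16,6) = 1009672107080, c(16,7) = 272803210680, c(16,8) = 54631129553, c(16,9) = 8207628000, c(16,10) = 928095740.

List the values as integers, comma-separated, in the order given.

102417740732658, 14710753408923

i=17: T(17,7)=1009672107080+16·272803210680=5374523477960 | T(17,8)=272803210680+16·54631129553=1146901283528 | T(17,9)=54631129553+16·8207628000=185953177553 | T(17,10)=8207628000+16·928095740=23057159840
i=18: T(18,8)=5374523477960+17·1146901283528=24871845297936 | T(18,9)=1146901283528+17·185953177553=4308105301929 | T(18,10)=185953177553+17·23057159840=577924894833
i=19: T(19,9)=24871845297936+18·4308105301929=102417740732658 | T(19,10)=4308105301929+18·577924894833=14710753408923
Read c(19,9) = 102417740732658, c(19,10) = 14710753408923.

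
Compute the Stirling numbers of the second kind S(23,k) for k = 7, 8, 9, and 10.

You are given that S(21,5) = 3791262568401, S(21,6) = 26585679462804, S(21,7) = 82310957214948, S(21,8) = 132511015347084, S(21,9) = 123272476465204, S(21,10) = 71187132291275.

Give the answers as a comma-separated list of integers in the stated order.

row 22: T[22][6]=6·26585679462804+3791262568401=163305339345225  T[22][7]=7·82310957214948+26585679462804=602762379967440  T[22][8]=8·132511015347084+82310957214948=1142399079991620  T[22][9]=9·123272476465204+132511015347084=1241963303533920  T[22][10]=10·71187132291275+123272476465204=835143799377954
row 23: T[23][7]=7·602762379967440+163305339345225=4382641999117305  T[23][8]=8·1142399079991620+602762379967440=9741955019900400  T[23][9]=9·1241963303533920+1142399079991620=12320068811796900  T[23][10]=10·835143799377954+1241963303533920=9593401297313460
Read S(23,7) = 4382641999117305, S(23,8) = 9741955019900400, S(23,9) = 12320068811796900, S(23,10) = 9593401297313460.

4382641999117305, 9741955019900400, 12320068811796900, 9593401297313460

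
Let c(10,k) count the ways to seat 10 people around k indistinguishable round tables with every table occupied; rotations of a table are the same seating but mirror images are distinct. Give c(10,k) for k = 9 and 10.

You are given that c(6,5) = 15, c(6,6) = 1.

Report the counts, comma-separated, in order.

45, 1

@7  (7,6):1·6+15→21, (7,7):0·6+1→1
@8  (8,7):1·7+21→28, (8,8):0·7+1→1
@9  (9,8):1·8+28→36, (9,9):0·8+1→1
@10  (10,9):1·9+36→45, (10,10):0·9+1→1
Read c(10,9) = 45, c(10,10) = 1.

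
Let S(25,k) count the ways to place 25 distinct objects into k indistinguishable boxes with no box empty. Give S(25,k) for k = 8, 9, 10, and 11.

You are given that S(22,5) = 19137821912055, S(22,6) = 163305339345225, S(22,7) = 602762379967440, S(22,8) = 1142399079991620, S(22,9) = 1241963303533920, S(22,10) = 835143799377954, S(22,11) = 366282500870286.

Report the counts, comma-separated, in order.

[23] T[23,6]:6*163305339345225+19137821912055=998969857983405 · T[23,7]:7*602762379967440+163305339345225=4382641999117305 · T[23,8]:8*1142399079991620+602762379967440=9741955019900400 · T[23,9]:9*1241963303533920+1142399079991620=12320068811796900 · T[23,10]:10*835143799377954+1241963303533920=9593401297313460 · T[23,11]:11*366282500870286+835143799377954=4864251308951100
[24] T[24,7]:7*4382641999117305+998969857983405=31677463851804540 · T[24,8]:8*9741955019900400+4382641999117305=82318282158320505 · T[24,9]:9*12320068811796900+9741955019900400=120622574326072500 · T[24,10]:10*9593401297313460+12320068811796900=108254081784931500 · T[24,11]:11*4864251308951100+9593401297313460=63100165695775560
[25] T[25,8]:8*82318282158320505+31677463851804540=690223721118368580 · T[25,9]:9*120622574326072500+82318282158320505=1167921451092973005 · T[25,10]:10*108254081784931500+120622574326072500=1203163392175387500 · T[25,11]:11*63100165695775560+108254081784931500=802355904438462660
Read S(25,8) = 690223721118368580, S(25,9) = 1167921451092973005, S(25,10) = 1203163392175387500, S(25,11) = 802355904438462660.

690223721118368580, 1167921451092973005, 1203163392175387500, 802355904438462660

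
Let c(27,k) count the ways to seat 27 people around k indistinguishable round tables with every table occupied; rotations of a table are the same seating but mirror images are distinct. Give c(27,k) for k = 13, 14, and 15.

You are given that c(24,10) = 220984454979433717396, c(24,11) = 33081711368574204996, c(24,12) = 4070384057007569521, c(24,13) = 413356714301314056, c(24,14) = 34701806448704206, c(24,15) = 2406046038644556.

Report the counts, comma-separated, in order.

16778377273555183648050, 1654339178844590073615, 137637641117332879365

@25  (25,11):33081711368574204996·24+220984454979433717396→1014945527825214637300, (25,12):4070384057007569521·24+33081711368574204996→130770928736755873500, (25,13):413356714301314056·24+4070384057007569521→13990945200239106865, (25,14):34701806448704206·24+413356714301314056→1246200069070215000, (25,15):2406046038644556·24+34701806448704206→92446911376173550
@26  (26,12):130770928736755873500·25+1014945527825214637300→4284218746244111474800, (26,13):13990945200239106865·25+130770928736755873500→480544558742733545125, (26,14):1246200069070215000·25+13990945200239106865→45145946926994481865, (26,15):92446911376173550·25+1246200069070215000→3557372853474553750
@27  (27,13):480544558742733545125·26+4284218746244111474800→16778377273555183648050, (27,14):45145946926994481865·26+480544558742733545125→1654339178844590073615, (27,15):3557372853474553750·26+45145946926994481865→137637641117332879365
Read c(27,13) = 16778377273555183648050, c(27,14) = 1654339178844590073615, c(27,15) = 137637641117332879365.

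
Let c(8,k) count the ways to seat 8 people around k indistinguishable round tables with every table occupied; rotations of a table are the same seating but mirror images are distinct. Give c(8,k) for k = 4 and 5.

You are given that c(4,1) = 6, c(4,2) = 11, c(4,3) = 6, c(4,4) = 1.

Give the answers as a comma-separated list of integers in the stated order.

row 5: T[5][1]=4·6+0=24  T[5][2]=4·11+6=50  T[5][3]=4·6+11=35  T[5][4]=4·1+6=10  T[5][5]=4·0+1=1
row 6: T[6][2]=5·50+24=274  T[6][3]=5·35+50=225  T[6][4]=5·10+35=85  T[6][5]=5·1+10=15
row 7: T[7][3]=6·225+274=1624  T[7][4]=6·85+225=735  T[7][5]=6·15+85=175
row 8: T[8][4]=7·735+1624=6769  T[8][5]=7·175+735=1960
Read c(8,4) = 6769, c(8,5) = 1960.

6769, 1960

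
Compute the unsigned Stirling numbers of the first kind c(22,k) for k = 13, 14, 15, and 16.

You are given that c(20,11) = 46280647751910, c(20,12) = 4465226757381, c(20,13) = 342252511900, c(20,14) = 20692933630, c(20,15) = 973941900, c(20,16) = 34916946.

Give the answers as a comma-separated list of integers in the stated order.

373100999802531, 27188611869881, 1599718388730, 75289668850

r21: T_21,12=20×4465226757381+46280647751910=135585182899530; T_21,13=20×342252511900+4465226757381=11310276995381; T_21,14=20×20692933630+342252511900=756111184500; T_21,15=20×973941900+20692933630=40171771630; T_21,16=20×34916946+973941900=1672280820
r22: T_22,13=21×11310276995381+135585182899530=373100999802531; T_22,14=21×756111184500+11310276995381=27188611869881; T_22,15=21×40171771630+756111184500=1599718388730; T_22,16=21×1672280820+40171771630=75289668850
Read c(22,13) = 373100999802531, c(22,14) = 27188611869881, c(22,15) = 1599718388730, c(22,16) = 75289668850.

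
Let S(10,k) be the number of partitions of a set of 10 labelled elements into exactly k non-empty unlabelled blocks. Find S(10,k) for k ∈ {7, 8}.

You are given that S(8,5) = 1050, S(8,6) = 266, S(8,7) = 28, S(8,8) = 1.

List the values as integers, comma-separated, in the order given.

@9  (9,6):266·6+1050→2646, (9,7):28·7+266→462, (9,8):1·8+28→36
@10  (10,7):462·7+2646→5880, (10,8):36·8+462→750
Read S(10,7) = 5880, S(10,8) = 750.

5880, 750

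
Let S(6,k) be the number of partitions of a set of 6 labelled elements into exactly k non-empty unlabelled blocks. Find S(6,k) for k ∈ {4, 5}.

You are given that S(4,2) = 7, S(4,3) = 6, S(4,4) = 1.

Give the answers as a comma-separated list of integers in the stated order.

65, 15

[5] T[5,3]:3*6+7=25 · T[5,4]:4*1+6=10 · T[5,5]:5*0+1=1
[6] T[6,4]:4*10+25=65 · T[6,5]:5*1+10=15
Read S(6,4) = 65, S(6,5) = 15.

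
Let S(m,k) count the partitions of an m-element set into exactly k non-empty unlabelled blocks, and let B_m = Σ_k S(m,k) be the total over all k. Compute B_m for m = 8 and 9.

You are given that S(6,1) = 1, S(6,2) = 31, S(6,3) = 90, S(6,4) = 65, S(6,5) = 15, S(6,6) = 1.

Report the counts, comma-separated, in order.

r7: T_7,1=1×1+0=1; T_7,2=2×31+1=63; T_7,3=3×90+31=301; T_7,4=4×65+90=350; T_7,5=5×15+65=140; T_7,6=6×1+15=21; T_7,7=7×0+1=1
r8: T_8,1=1×1+0=1; T_8,2=2×63+1=127; T_8,3=3×301+63=966; T_8,4=4×350+301=1701; T_8,5=5×140+350=1050; T_8,6=6×21+140=266; T_8,7=7×1+21=28; T_8,8=8×0+1=1
r9: T_9,1=1×1+0=1; T_9,2=2×127+1=255; T_9,3=3×966+127=3025; T_9,4=4×1701+966=7770; T_9,5=5×1050+1701=6951; T_9,6=6×266+1050=2646; T_9,7=7×28+266=462; T_9,8=8×1+28=36; T_9,9=9×0+1=1
B_8 = ΣS(8,k) = 1+127+966+1701+1050+266+28+1 = 4140
B_9 = ΣS(9,k) = 1+255+3025+7770+6951+2646+462+36+1 = 21147

4140, 21147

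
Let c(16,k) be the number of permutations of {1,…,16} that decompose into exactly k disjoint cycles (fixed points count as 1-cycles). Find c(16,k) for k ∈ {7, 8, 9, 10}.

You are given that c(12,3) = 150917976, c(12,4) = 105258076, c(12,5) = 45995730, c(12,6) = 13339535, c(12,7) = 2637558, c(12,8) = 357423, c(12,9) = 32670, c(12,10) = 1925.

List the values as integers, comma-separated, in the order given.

i=13: T(13,4)=150917976+12·105258076=1414014888 | T(13,5)=105258076+12·45995730=657206836 | T(13,6)=45995730+12·13339535=206070150 | T(13,7)=13339535+12·2637558=44990231 | T(13,8)=2637558+12·357423=6926634 | T(13,9)=357423+12·32670=749463 | T(13,10)=32670+12·1925=55770
i=14: T(14,5)=1414014888+13·657206836=9957703756 | T(14,6)=657206836+13·206070150=3336118786 | T(14,7)=206070150+13·44990231=790943153 | T(14,8)=44990231+13·6926634=135036473 | T(14,9)=6926634+13·749463=16669653 | T(14,10)=749463+13·55770=1474473
i=15: T(15,6)=9957703756+14·3336118786=56663366760 | T(15,7)=3336118786+14·790943153=14409322928 | T(15,8)=790943153+14·135036473=2681453775 | T(15,9)=135036473+14·16669653=368411615 | T(15,10)=16669653+14·1474473=37312275
i=16: T(16,7)=56663366760+15·14409322928=272803210680 | T(16,8)=14409322928+15·2681453775=54631129553 | T(16,9)=2681453775+15·368411615=8207628000 | T(16,10)=368411615+15·37312275=928095740
Read c(16,7) = 272803210680, c(16,8) = 54631129553, c(16,9) = 8207628000, c(16,10) = 928095740.

272803210680, 54631129553, 8207628000, 928095740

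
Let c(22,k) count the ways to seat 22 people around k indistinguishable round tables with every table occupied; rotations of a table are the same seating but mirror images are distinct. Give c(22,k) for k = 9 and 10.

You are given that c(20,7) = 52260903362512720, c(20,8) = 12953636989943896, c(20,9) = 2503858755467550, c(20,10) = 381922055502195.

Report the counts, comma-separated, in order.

i=21: T(21,8)=52260903362512720+20·12953636989943896=311333643161390640 | T(21,9)=12953636989943896+20·2503858755467550=63030812099294896 | T(21,10)=2503858755467550+20·381922055502195=10142299865511450
i=22: T(22,9)=311333643161390640+21·63030812099294896=1634980697246583456 | T(22,10)=63030812099294896+21·10142299865511450=276019109275035346
Read c(22,9) = 1634980697246583456, c(22,10) = 276019109275035346.

1634980697246583456, 276019109275035346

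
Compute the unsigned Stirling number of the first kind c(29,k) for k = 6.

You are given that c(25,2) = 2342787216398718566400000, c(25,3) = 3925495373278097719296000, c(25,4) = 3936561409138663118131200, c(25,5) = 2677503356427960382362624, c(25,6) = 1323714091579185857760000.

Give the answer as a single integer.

866422974395414742142363398144

row 26: T[26][3]=25·3925495373278097719296000+2342787216398718566400000=100480171548351161548800000  T[26][4]=25·3936561409138663118131200+3925495373278097719296000=102339530601744675672576000  T[26][5]=25·2677503356427960382362624+3936561409138663118131200=70874145319837672677196800  T[26][6]=25·1323714091579185857760000+2677503356427960382362624=35770355645907606826362624
row 27: T[27][4]=26·102339530601744675672576000+100480171548351161548800000=2761307967193712729035776000  T[27][5]=26·70874145319837672677196800+102339530601744675672576000=1945067308917524165279692800  T[27][6]=26·35770355645907606826362624+70874145319837672677196800=1000903392113435450162625024
row 28: T[28][5]=27·1945067308917524165279692800+2761307967193712729035776000=55278125307966865191587481600  T[28][6]=27·1000903392113435450162625024+1945067308917524165279692800=28969458895980281319670568448
row 29: T[29][6]=28·28969458895980281319670568448+55278125307966865191587481600=866422974395414742142363398144
Read c(29,6) = 866422974395414742142363398144.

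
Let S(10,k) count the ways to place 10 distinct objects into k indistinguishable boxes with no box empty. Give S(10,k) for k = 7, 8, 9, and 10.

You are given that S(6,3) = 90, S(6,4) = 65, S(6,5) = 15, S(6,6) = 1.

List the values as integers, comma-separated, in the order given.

5880, 750, 45, 1

[7] T[7,4]:4*65+90=350 · T[7,5]:5*15+65=140 · T[7,6]:6*1+15=21 · T[7,7]:7*0+1=1
[8] T[8,5]:5*140+350=1050 · T[8,6]:6*21+140=266 · T[8,7]:7*1+21=28 · T[8,8]:8*0+1=1
[9] T[9,6]:6*266+1050=2646 · T[9,7]:7*28+266=462 · T[9,8]:8*1+28=36 · T[9,9]:9*0+1=1
[10] T[10,7]:7*462+2646=5880 · T[10,8]:8*36+462=750 · T[10,9]:9*1+36=45 · T[10,10]:10*0+1=1
Read S(10,7) = 5880, S(10,8) = 750, S(10,9) = 45, S(10,10) = 1.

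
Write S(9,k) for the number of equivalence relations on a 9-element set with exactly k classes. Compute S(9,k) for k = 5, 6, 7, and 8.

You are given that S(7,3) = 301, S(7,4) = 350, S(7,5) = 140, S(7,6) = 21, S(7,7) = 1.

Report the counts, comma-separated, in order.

6951, 2646, 462, 36

row 8: T[8][4]=4·350+301=1701  T[8][5]=5·140+350=1050  T[8][6]=6·21+140=266  T[8][7]=7·1+21=28  T[8][8]=8·0+1=1
row 9: T[9][5]=5·1050+1701=6951  T[9][6]=6·266+1050=2646  T[9][7]=7·28+266=462  T[9][8]=8·1+28=36
Read S(9,5) = 6951, S(9,6) = 2646, S(9,7) = 462, S(9,8) = 36.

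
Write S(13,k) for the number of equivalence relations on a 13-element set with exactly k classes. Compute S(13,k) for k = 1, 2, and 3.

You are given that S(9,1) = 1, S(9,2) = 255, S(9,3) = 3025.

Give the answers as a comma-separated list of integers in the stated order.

1, 4095, 261625

[10] T[10,1]:1*1+0=1 · T[10,2]:2*255+1=511 · T[10,3]:3*3025+255=9330
[11] T[11,1]:1*1+0=1 · T[11,2]:2*511+1=1023 · T[11,3]:3*9330+511=28501
[12] T[12,1]:1*1+0=1 · T[12,2]:2*1023+1=2047 · T[12,3]:3*28501+1023=86526
[13] T[13,1]:1*1+0=1 · T[13,2]:2*2047+1=4095 · T[13,3]:3*86526+2047=261625
Read S(13,1) = 1, S(13,2) = 4095, S(13,3) = 261625.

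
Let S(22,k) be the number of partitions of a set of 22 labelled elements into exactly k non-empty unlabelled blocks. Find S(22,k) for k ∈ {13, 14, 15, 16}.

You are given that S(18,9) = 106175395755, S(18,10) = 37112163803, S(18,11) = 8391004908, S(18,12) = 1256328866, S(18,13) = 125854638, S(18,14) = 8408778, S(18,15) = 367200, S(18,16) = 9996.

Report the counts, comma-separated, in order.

22496861868481, 3295165281331, 345615943200, 26046574004

[19] T[19,10]:10*37112163803+106175395755=477297033785 · T[19,11]:11*8391004908+37112163803=129413217791 · T[19,12]:12*1256328866+8391004908=23466951300 · T[19,13]:13*125854638+1256328866=2892439160 · T[19,14]:14*8408778+125854638=243577530 · T[19,15]:15*367200+8408778=13916778 · T[19,16]:16*9996+367200=527136
[20] T[20,11]:11*129413217791+477297033785=1900842429486 · T[20,12]:12*23466951300+129413217791=411016633391 · T[20,13]:13*2892439160+23466951300=61068660380 · T[20,14]:14*243577530+2892439160=6302524580 · T[20,15]:15*13916778+243577530=452329200 · T[20,16]:16*527136+13916778=22350954
[21] T[21,12]:12*411016633391+1900842429486=6833042030178 · T[21,13]:13*61068660380+411016633391=1204909218331 · T[21,14]:14*6302524580+61068660380=149304004500 · T[21,15]:15*452329200+6302524580=13087462580 · T[21,16]:16*22350954+452329200=809944464
[22] T[22,13]:13*1204909218331+6833042030178=22496861868481 · T[22,14]:14*149304004500+1204909218331=3295165281331 · T[22,15]:15*13087462580+149304004500=345615943200 · T[22,16]:16*809944464+13087462580=26046574004
Read S(22,13) = 22496861868481, S(22,14) = 3295165281331, S(22,15) = 345615943200, S(22,16) = 26046574004.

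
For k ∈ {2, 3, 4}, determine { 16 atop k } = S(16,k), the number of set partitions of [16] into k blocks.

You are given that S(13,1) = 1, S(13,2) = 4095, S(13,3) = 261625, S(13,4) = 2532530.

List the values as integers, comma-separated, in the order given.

[14] T[14,1]:1*1+0=1 · T[14,2]:2*4095+1=8191 · T[14,3]:3*261625+4095=788970 · T[14,4]:4*2532530+261625=10391745
[15] T[15,1]:1*1+0=1 · T[15,2]:2*8191+1=16383 · T[15,3]:3*788970+8191=2375101 · T[15,4]:4*10391745+788970=42355950
[16] T[16,2]:2*16383+1=32767 · T[16,3]:3*2375101+16383=7141686 · T[16,4]:4*42355950+2375101=171798901
Read S(16,2) = 32767, S(16,3) = 7141686, S(16,4) = 171798901.

32767, 7141686, 171798901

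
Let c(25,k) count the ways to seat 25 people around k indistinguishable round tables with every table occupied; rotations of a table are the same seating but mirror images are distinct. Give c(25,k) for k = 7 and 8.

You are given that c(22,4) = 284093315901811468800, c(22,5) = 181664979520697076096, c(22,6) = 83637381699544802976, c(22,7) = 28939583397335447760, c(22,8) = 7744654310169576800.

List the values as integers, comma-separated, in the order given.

496910165055549644836800, 145901905527662649288000

r23: T_23,5=22×181664979520697076096+284093315901811468800=4280722865357147142912; T_23,6=22×83637381699544802976+181664979520697076096=2021687376910682741568; T_23,7=22×28939583397335447760+83637381699544802976=720308216440924653696; T_23,8=22×7744654310169576800+28939583397335447760=199321978221066137360
r24: T_24,6=23×2021687376910682741568+4280722865357147142912=50779532534302850198976; T_24,7=23×720308216440924653696+2021687376910682741568=18588776355051949776576; T_24,8=23×199321978221066137360+720308216440924653696=5304713715525445812976
r25: T_25,7=24×18588776355051949776576+50779532534302850198976=496910165055549644836800; T_25,8=24×5304713715525445812976+18588776355051949776576=145901905527662649288000
Read c(25,7) = 496910165055549644836800, c(25,8) = 145901905527662649288000.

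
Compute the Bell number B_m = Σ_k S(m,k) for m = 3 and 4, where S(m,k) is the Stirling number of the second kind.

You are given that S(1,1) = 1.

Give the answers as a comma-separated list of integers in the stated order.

5, 15

@2  (2,1):1·1+0→1, (2,2):0·2+1→1
@3  (3,1):1·1+0→1, (3,2):1·2+1→3, (3,3):0·3+1→1
@4  (4,1):1·1+0→1, (4,2):3·2+1→7, (4,3):1·3+3→6, (4,4):0·4+1→1
B_3 = ΣS(3,k) = 1+3+1 = 5
B_4 = ΣS(4,k) = 1+7+6+1 = 15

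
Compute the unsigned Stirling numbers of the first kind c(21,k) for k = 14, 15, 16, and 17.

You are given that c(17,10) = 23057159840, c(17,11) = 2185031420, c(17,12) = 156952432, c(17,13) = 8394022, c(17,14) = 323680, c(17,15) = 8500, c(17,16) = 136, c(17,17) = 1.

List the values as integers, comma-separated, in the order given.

i=18: T(18,11)=23057159840+17·2185031420=60202693980 | T(18,12)=2185031420+17·156952432=4853222764 | T(18,13)=156952432+17·8394022=299650806 | T(18,14)=8394022+17·323680=13896582 | T(18,15)=323680+17·8500=468180 | T(18,16)=8500+17·136=10812 | T(18,17)=136+17·1=153
i=19: T(19,12)=60202693980+18·4853222764=147560703732 | T(19,13)=4853222764+18·299650806=10246937272 | T(19,14)=299650806+18·13896582=549789282 | T(19,15)=13896582+18·468180=22323822 | T(19,16)=468180+18·10812=662796 | T(19,17)=10812+18·153=13566
i=20: T(20,13)=147560703732+19·10246937272=342252511900 | T(20,14)=10246937272+19·549789282=20692933630 | T(20,15)=549789282+19·22323822=973941900 | T(20,16)=22323822+19·662796=34916946 | T(20,17)=662796+19·13566=920550
i=21: T(21,14)=342252511900+20·20692933630=756111184500 | T(21,15)=20692933630+20·973941900=40171771630 | T(21,16)=973941900+20·34916946=1672280820 | T(21,17)=34916946+20·920550=53327946
Read c(21,14) = 756111184500, c(21,15) = 40171771630, c(21,16) = 1672280820, c(21,17) = 53327946.

756111184500, 40171771630, 1672280820, 53327946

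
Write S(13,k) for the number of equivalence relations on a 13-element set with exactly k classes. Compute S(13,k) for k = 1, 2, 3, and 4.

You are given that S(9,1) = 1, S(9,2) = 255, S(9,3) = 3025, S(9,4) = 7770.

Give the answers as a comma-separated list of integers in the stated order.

row 10: T[10][1]=1·1+0=1  T[10][2]=2·255+1=511  T[10][3]=3·3025+255=9330  T[10][4]=4·7770+3025=34105
row 11: T[11][1]=1·1+0=1  T[11][2]=2·511+1=1023  T[11][3]=3·9330+511=28501  T[11][4]=4·34105+9330=145750
row 12: T[12][1]=1·1+0=1  T[12][2]=2·1023+1=2047  T[12][3]=3·28501+1023=86526  T[12][4]=4·145750+28501=611501
row 13: T[13][1]=1·1+0=1  T[13][2]=2·2047+1=4095  T[13][3]=3·86526+2047=261625  T[13][4]=4·611501+86526=2532530
Read S(13,1) = 1, S(13,2) = 4095, S(13,3) = 261625, S(13,4) = 2532530.

1, 4095, 261625, 2532530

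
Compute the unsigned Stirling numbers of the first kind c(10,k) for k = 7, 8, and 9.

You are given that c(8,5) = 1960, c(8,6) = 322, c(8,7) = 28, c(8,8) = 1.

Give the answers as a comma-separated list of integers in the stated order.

9450, 870, 45

row 9: T[9][6]=8·322+1960=4536  T[9][7]=8·28+322=546  T[9][8]=8·1+28=36  T[9][9]=8·0+1=1
row 10: T[10][7]=9·546+4536=9450  T[10][8]=9·36+546=870  T[10][9]=9·1+36=45
Read c(10,7) = 9450, c(10,8) = 870, c(10,9) = 45.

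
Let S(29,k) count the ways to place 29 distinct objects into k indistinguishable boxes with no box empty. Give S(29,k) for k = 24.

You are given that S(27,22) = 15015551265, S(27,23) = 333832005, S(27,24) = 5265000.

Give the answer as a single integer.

@28  (28,23):333832005·23+15015551265→22693687380, (28,24):5265000·24+333832005→460192005
@29  (29,24):460192005·24+22693687380→33738295500
Read S(29,24) = 33738295500.

33738295500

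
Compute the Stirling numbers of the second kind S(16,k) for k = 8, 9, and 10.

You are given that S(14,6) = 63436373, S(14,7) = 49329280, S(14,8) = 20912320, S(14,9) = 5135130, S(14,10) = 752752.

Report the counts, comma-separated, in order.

2141764053, 820784250, 193754990

r15: T_15,7=7×49329280+63436373=408741333; T_15,8=8×20912320+49329280=216627840; T_15,9=9×5135130+20912320=67128490; T_15,10=10×752752+5135130=12662650
r16: T_16,8=8×216627840+408741333=2141764053; T_16,9=9×67128490+216627840=820784250; T_16,10=10×12662650+67128490=193754990
Read S(16,8) = 2141764053, S(16,9) = 820784250, S(16,10) = 193754990.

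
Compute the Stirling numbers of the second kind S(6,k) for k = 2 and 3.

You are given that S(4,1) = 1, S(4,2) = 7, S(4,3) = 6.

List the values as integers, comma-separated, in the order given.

31, 90

row 5: T[5][1]=1·1+0=1  T[5][2]=2·7+1=15  T[5][3]=3·6+7=25
row 6: T[6][2]=2·15+1=31  T[6][3]=3·25+15=90
Read S(6,2) = 31, S(6,3) = 90.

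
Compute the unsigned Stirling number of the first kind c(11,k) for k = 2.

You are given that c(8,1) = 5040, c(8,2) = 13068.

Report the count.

@9  (9,1):5040·8+0→40320, (9,2):13068·8+5040→109584
@10  (10,1):40320·9+0→362880, (10,2):109584·9+40320→1026576
@11  (11,2):1026576·10+362880→10628640
Read c(11,2) = 10628640.

10628640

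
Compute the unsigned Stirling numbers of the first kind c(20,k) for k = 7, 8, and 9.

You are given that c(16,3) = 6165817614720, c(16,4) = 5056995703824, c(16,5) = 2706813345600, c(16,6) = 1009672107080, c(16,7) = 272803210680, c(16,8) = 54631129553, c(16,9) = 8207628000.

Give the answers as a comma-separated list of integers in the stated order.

52260903362512720, 12953636989943896, 2503858755467550

@17  (17,4):5056995703824·16+6165817614720→87077748875904, (17,5):2706813345600·16+5056995703824→48366009233424, (17,6):1009672107080·16+2706813345600→18861567058880, (17,7):272803210680·16+1009672107080→5374523477960, (17,8):54631129553·16+272803210680→1146901283528, (17,9):8207628000·16+54631129553→185953177553
@18  (18,5):48366009233424·17+87077748875904→909299905844112, (18,6):18861567058880·17+48366009233424→369012649234384, (18,7):5374523477960·17+18861567058880→110228466184200, (18,8):1146901283528·17+5374523477960→24871845297936, (18,9):185953177553·17+1146901283528→4308105301929
@19  (19,6):369012649234384·18+909299905844112→7551527592063024, (19,7):110228466184200·18+369012649234384→2353125040549984, (19,8):24871845297936·18+110228466184200→557921681547048, (19,9):4308105301929·18+24871845297936→102417740732658
@20  (20,7):2353125040549984·19+7551527592063024→52260903362512720, (20,8):557921681547048·19+2353125040549984→12953636989943896, (20,9):102417740732658·19+557921681547048→2503858755467550
Read c(20,7) = 52260903362512720, c(20,8) = 12953636989943896, c(20,9) = 2503858755467550.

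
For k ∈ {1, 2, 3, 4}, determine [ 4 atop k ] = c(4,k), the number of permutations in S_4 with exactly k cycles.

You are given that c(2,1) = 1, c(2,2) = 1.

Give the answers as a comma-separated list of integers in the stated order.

6, 11, 6, 1

@3  (3,1):1·2+0→2, (3,2):1·2+1→3, (3,3):0·2+1→1
@4  (4,1):2·3+0→6, (4,2):3·3+2→11, (4,3):1·3+3→6, (4,4):0·3+1→1
Read c(4,1) = 6, c(4,2) = 11, c(4,3) = 6, c(4,4) = 1.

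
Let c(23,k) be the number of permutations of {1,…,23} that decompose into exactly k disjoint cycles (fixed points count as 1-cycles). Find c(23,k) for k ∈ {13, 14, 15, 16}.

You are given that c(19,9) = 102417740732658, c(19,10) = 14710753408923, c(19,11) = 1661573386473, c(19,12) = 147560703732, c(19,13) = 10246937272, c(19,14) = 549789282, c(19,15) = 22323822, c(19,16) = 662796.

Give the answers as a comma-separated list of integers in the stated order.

12363045847086207, 971250460939913, 62382416421941, 3256091103430

@20  (20,10):14710753408923·19+102417740732658→381922055502195, (20,11):1661573386473·19+14710753408923→46280647751910, (20,12):147560703732·19+1661573386473→4465226757381, (20,13):10246937272·19+147560703732→342252511900, (20,14):549789282·19+10246937272→20692933630, (20,15):22323822·19+549789282→973941900, (20,16):662796·19+22323822→34916946
@21  (21,11):46280647751910·20+381922055502195→1307535010540395, (21,12):4465226757381·20+46280647751910→135585182899530, (21,13):342252511900·20+4465226757381→11310276995381, (21,14):20692933630·20+342252511900→756111184500, (21,15):973941900·20+20692933630→40171771630, (21,16):34916946·20+973941900→1672280820
@22  (22,12):135585182899530·21+1307535010540395→4154823851430525, (22,13):11310276995381·21+135585182899530→373100999802531, (22,14):756111184500·21+11310276995381→27188611869881, (22,15):40171771630·21+756111184500→1599718388730, (22,16):1672280820·21+40171771630→75289668850
@23  (23,13):373100999802531·22+4154823851430525→12363045847086207, (23,14):27188611869881·22+373100999802531→971250460939913, (23,15):1599718388730·22+27188611869881→62382416421941, (23,16):75289668850·22+1599718388730→3256091103430
Read c(23,13) = 12363045847086207, c(23,14) = 971250460939913, c(23,15) = 62382416421941, c(23,16) = 3256091103430.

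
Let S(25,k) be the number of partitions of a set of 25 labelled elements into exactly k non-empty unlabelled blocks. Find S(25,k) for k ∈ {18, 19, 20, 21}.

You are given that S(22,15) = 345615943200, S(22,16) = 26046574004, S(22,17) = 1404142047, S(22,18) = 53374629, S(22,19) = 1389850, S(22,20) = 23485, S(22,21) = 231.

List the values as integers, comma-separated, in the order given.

[23] T[23,16]:16*26046574004+345615943200=762361127264 · T[23,17]:17*1404142047+26046574004=49916988803 · T[23,18]:18*53374629+1404142047=2364885369 · T[23,19]:19*1389850+53374629=79781779 · T[23,20]:20*23485+1389850=1859550 · T[23,21]:21*231+23485=28336
[24] T[24,17]:17*49916988803+762361127264=1610949936915 · T[24,18]:18*2364885369+49916988803=92484925445 · T[24,19]:19*79781779+2364885369=3880739170 · T[24,20]:20*1859550+79781779=116972779 · T[24,21]:21*28336+1859550=2454606
[25] T[25,18]:18*92484925445+1610949936915=3275678594925 · T[25,19]:19*3880739170+92484925445=166218969675 · T[25,20]:20*116972779+3880739170=6220194750 · T[25,21]:21*2454606+116972779=168519505
Read S(25,18) = 3275678594925, S(25,19) = 166218969675, S(25,20) = 6220194750, S(25,21) = 168519505.

3275678594925, 166218969675, 6220194750, 168519505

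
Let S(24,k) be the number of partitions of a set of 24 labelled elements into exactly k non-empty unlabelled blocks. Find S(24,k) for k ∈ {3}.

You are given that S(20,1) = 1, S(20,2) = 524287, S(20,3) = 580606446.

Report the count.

r21: T_21,1=1×1+0=1; T_21,2=2×524287+1=1048575; T_21,3=3×580606446+524287=1742343625
r22: T_22,1=1×1+0=1; T_22,2=2×1048575+1=2097151; T_22,3=3×1742343625+1048575=5228079450
r23: T_23,2=2×2097151+1=4194303; T_23,3=3×5228079450+2097151=15686335501
r24: T_24,3=3×15686335501+4194303=47063200806
Read S(24,3) = 47063200806.

47063200806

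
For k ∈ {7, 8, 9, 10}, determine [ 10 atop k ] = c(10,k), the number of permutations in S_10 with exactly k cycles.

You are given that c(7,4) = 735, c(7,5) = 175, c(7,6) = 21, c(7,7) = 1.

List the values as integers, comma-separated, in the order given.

9450, 870, 45, 1

row 8: T[8][5]=7·175+735=1960  T[8][6]=7·21+175=322  T[8][7]=7·1+21=28  T[8][8]=7·0+1=1
row 9: T[9][6]=8·322+1960=4536  T[9][7]=8·28+322=546  T[9][8]=8·1+28=36  T[9][9]=8·0+1=1
row 10: T[10][7]=9·546+4536=9450  T[10][8]=9·36+546=870  T[10][9]=9·1+36=45  T[10][10]=9·0+1=1
Read c(10,7) = 9450, c(10,8) = 870, c(10,9) = 45, c(10,10) = 1.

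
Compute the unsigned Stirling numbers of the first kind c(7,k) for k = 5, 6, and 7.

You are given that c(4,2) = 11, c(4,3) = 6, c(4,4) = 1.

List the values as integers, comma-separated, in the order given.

@5  (5,3):6·4+11→35, (5,4):1·4+6→10, (5,5):0·4+1→1
@6  (6,4):10·5+35→85, (6,5):1·5+10→15, (6,6):0·5+1→1
@7  (7,5):15·6+85→175, (7,6):1·6+15→21, (7,7):0·6+1→1
Read c(7,5) = 175, c(7,6) = 21, c(7,7) = 1.

175, 21, 1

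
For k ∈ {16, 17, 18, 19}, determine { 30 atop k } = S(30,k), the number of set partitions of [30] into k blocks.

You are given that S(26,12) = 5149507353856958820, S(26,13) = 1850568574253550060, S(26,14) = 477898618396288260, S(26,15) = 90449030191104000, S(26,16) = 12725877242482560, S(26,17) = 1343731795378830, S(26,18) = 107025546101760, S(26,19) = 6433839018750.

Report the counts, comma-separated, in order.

i=27: T(27,13)=5149507353856958820+13·1850568574253550060=29206898819153109600 | T(27,14)=1850568574253550060+14·477898618396288260=8541149231801585700 | T(27,15)=477898618396288260+15·90449030191104000=1834634071262848260 | T(27,16)=90449030191104000+16·12725877242482560=294063066070824960 | T(27,17)=12725877242482560+17·1343731795378830=35569317763922670 | T(27,18)=1343731795378830+18·107025546101760=3270191625210510 | T(27,19)=107025546101760+19·6433839018750=229268487458010
i=28: T(28,14)=29206898819153109600+14·8541149231801585700=148782988064375309400 | T(28,15)=8541149231801585700+15·1834634071262848260=36060660300744309600 | T(28,16)=1834634071262848260+16·294063066070824960=6539643128396047620 | T(28,17)=294063066070824960+17·35569317763922670=898741468057510350 | T(28,18)=35569317763922670+18·3270191625210510=94432767017711850 | T(28,19)=3270191625210510+19·229268487458010=7626292886912700
i=29: T(29,15)=148782988064375309400+15·36060660300744309600=689692892575539953400 | T(29,16)=36060660300744309600+16·6539643128396047620=140694950355081071520 | T(29,17)=6539643128396047620+17·898741468057510350=21818248085373723570 | T(29,18)=898741468057510350+18·94432767017711850=2598531274376323650 | T(29,19)=94432767017711850+19·7626292886912700=239332331869053150
i=30: T(30,16)=689692892575539953400+16·140694950355081071520=2940812098256837097720 | T(30,17)=140694950355081071520+17·21818248085373723570=511605167806434372210 | T(30,18)=21818248085373723570+18·2598531274376323650=68591811024147549270 | T(30,19)=2598531274376323650+19·239332331869053150=7145845579888333500
Read S(30,16) = 2940812098256837097720, S(30,17) = 511605167806434372210, S(30,18) = 68591811024147549270, S(30,19) = 7145845579888333500.

2940812098256837097720, 511605167806434372210, 68591811024147549270, 7145845579888333500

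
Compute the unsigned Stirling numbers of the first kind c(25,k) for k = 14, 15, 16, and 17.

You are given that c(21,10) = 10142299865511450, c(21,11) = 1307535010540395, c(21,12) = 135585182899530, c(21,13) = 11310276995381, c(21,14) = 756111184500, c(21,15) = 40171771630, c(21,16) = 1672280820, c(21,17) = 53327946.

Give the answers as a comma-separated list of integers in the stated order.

1246200069070215000, 92446911376173550, 5700586321864500, 290886679867135

r22: T_22,11=21×1307535010540395+10142299865511450=37600535086859745; T_22,12=21×135585182899530+1307535010540395=4154823851430525; T_22,13=21×11310276995381+135585182899530=373100999802531; T_22,14=21×756111184500+11310276995381=27188611869881; T_22,15=21×40171771630+756111184500=1599718388730; T_22,16=21×1672280820+40171771630=75289668850; T_22,17=21×53327946+1672280820=2792167686
r23: T_23,12=22×4154823851430525+37600535086859745=129006659818331295; T_23,13=22×373100999802531+4154823851430525=12363045847086207; T_23,14=22×27188611869881+373100999802531=971250460939913; T_23,15=22×1599718388730+27188611869881=62382416421941; T_23,16=22×75289668850+1599718388730=3256091103430; T_23,17=22×2792167686+75289668850=136717357942
r24: T_24,13=23×12363045847086207+129006659818331295=413356714301314056; T_24,14=23×971250460939913+12363045847086207=34701806448704206; T_24,15=23×62382416421941+971250460939913=2406046038644556; T_24,16=23×3256091103430+62382416421941=137272511800831; T_24,17=23×136717357942+3256091103430=6400590336096
r25: T_25,14=24×34701806448704206+413356714301314056=1246200069070215000; T_25,15=24×2406046038644556+34701806448704206=92446911376173550; T_25,16=24×137272511800831+2406046038644556=5700586321864500; T_25,17=24×6400590336096+137272511800831=290886679867135
Read c(25,14) = 1246200069070215000, c(25,15) = 92446911376173550, c(25,16) = 5700586321864500, c(25,17) = 290886679867135.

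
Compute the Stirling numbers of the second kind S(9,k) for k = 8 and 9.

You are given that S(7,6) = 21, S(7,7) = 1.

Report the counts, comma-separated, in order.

36, 1

row 8: T[8][7]=7·1+21=28  T[8][8]=8·0+1=1
row 9: T[9][8]=8·1+28=36  T[9][9]=9·0+1=1
Read S(9,8) = 36, S(9,9) = 1.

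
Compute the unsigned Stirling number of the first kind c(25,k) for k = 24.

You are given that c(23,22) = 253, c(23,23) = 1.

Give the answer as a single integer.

300

i=24: T(24,23)=253+23·1=276 | T(24,24)=1+23·0=1
i=25: T(25,24)=276+24·1=300
Read c(25,24) = 300.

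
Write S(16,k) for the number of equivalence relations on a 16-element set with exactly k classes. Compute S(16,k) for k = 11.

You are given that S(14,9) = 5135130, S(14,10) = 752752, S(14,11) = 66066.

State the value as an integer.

[15] T[15,10]:10*752752+5135130=12662650 · T[15,11]:11*66066+752752=1479478
[16] T[16,11]:11*1479478+12662650=28936908
Read S(16,11) = 28936908.

28936908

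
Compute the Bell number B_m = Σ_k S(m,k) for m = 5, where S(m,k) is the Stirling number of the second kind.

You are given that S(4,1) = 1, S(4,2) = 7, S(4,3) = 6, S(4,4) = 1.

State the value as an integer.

52

r5: T_5,1=1×1+0=1; T_5,2=2×7+1=15; T_5,3=3×6+7=25; T_5,4=4×1+6=10; T_5,5=5×0+1=1
B_5 = ΣS(5,k) = 1+15+25+10+1 = 52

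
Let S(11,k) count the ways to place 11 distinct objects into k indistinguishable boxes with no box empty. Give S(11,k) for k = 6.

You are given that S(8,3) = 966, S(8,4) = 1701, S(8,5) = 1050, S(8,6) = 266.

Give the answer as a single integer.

i=9: T(9,4)=966+4·1701=7770 | T(9,5)=1701+5·1050=6951 | T(9,6)=1050+6·266=2646
i=10: T(10,5)=7770+5·6951=42525 | T(10,6)=6951+6·2646=22827
i=11: T(11,6)=42525+6·22827=179487
Read S(11,6) = 179487.

179487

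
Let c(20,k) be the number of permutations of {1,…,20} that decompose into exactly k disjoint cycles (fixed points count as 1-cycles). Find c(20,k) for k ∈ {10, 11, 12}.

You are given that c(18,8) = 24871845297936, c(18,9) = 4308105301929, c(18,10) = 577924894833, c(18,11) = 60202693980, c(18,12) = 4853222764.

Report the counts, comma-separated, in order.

r19: T_19,9=18×4308105301929+24871845297936=102417740732658; T_19,10=18×577924894833+4308105301929=14710753408923; T_19,11=18×60202693980+577924894833=1661573386473; T_19,12=18×4853222764+60202693980=147560703732
r20: T_20,10=19×14710753408923+102417740732658=381922055502195; T_20,11=19×1661573386473+14710753408923=46280647751910; T_20,12=19×147560703732+1661573386473=4465226757381
Read c(20,10) = 381922055502195, c(20,11) = 46280647751910, c(20,12) = 4465226757381.

381922055502195, 46280647751910, 4465226757381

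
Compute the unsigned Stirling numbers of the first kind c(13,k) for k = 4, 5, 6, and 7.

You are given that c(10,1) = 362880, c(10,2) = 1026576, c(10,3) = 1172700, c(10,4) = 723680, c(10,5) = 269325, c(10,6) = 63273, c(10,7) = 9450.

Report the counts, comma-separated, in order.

i=11: T(11,2)=362880+10·1026576=10628640 | T(11,3)=1026576+10·1172700=12753576 | T(11,4)=1172700+10·723680=8409500 | T(11,5)=723680+10·269325=3416930 | T(11,6)=269325+10·63273=902055 | T(11,7)=63273+10·9450=157773
i=12: T(12,3)=10628640+11·12753576=150917976 | T(12,4)=12753576+11·8409500=105258076 | T(12,5)=8409500+11·3416930=45995730 | T(12,6)=3416930+11·902055=13339535 | T(12,7)=902055+11·157773=2637558
i=13: T(13,4)=150917976+12·105258076=1414014888 | T(13,5)=105258076+12·45995730=657206836 | T(13,6)=45995730+12·13339535=206070150 | T(13,7)=13339535+12·2637558=44990231
Read c(13,4) = 1414014888, c(13,5) = 657206836, c(13,6) = 206070150, c(13,7) = 44990231.

1414014888, 657206836, 206070150, 44990231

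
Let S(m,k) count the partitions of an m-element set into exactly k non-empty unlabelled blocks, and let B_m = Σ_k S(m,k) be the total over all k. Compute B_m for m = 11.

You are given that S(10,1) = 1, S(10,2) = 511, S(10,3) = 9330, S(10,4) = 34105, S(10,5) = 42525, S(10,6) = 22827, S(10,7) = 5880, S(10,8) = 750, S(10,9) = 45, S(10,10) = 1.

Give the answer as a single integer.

r11: T_11,1=1×1+0=1; T_11,2=2×511+1=1023; T_11,3=3×9330+511=28501; T_11,4=4×34105+9330=145750; T_11,5=5×42525+34105=246730; T_11,6=6×22827+42525=179487; T_11,7=7×5880+22827=63987; T_11,8=8×750+5880=11880; T_11,9=9×45+750=1155; T_11,10=10×1+45=55; T_11,11=11×0+1=1
B_11 = ΣS(11,k) = 1+1023+28501+145750+246730+179487+63987+11880+1155+55+1 = 678570

678570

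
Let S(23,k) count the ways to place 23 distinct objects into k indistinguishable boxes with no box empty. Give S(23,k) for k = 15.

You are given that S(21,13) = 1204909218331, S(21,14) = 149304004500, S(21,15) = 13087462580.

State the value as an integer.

8479404429331

r22: T_22,14=14×149304004500+1204909218331=3295165281331; T_22,15=15×13087462580+149304004500=345615943200
r23: T_23,15=15×345615943200+3295165281331=8479404429331
Read S(23,15) = 8479404429331.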